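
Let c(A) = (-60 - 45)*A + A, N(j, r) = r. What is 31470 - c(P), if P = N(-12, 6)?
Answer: 32094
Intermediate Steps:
P = 6
c(A) = -104*A (c(A) = -105*A + A = -104*A)
31470 - c(P) = 31470 - (-104)*6 = 31470 - 1*(-624) = 31470 + 624 = 32094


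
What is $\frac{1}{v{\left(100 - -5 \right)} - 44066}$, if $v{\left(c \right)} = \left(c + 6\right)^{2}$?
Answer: $- \frac{1}{31745} \approx -3.1501 \cdot 10^{-5}$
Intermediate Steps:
$v{\left(c \right)} = \left(6 + c\right)^{2}$
$\frac{1}{v{\left(100 - -5 \right)} - 44066} = \frac{1}{\left(6 + \left(100 - -5\right)\right)^{2} - 44066} = \frac{1}{\left(6 + \left(100 + 5\right)\right)^{2} - 44066} = \frac{1}{\left(6 + 105\right)^{2} - 44066} = \frac{1}{111^{2} - 44066} = \frac{1}{12321 - 44066} = \frac{1}{-31745} = - \frac{1}{31745}$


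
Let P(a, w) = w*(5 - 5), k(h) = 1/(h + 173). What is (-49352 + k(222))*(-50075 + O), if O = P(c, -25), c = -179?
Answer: 195232800585/79 ≈ 2.4713e+9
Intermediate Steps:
k(h) = 1/(173 + h)
P(a, w) = 0 (P(a, w) = w*0 = 0)
O = 0
(-49352 + k(222))*(-50075 + O) = (-49352 + 1/(173 + 222))*(-50075 + 0) = (-49352 + 1/395)*(-50075) = -19494039/395*(-50075) = 195232800585/79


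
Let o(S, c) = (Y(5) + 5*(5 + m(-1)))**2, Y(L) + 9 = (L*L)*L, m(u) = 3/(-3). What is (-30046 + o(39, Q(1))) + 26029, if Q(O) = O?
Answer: 14479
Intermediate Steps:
m(u) = -1 (m(u) = 3*(-1/3) = -1)
Y(L) = -9 + L**3 (Y(L) = -9 + (L*L)*L = -9 + L**2*L = -9 + L**3)
o(S, c) = 18496 (o(S, c) = ((-9 + 5**3) + 5*(5 - 1))**2 = ((-9 + 125) + 5*4)**2 = (116 + 20)**2 = 136**2 = 18496)
(-30046 + o(39, Q(1))) + 26029 = (-30046 + 18496) + 26029 = -11550 + 26029 = 14479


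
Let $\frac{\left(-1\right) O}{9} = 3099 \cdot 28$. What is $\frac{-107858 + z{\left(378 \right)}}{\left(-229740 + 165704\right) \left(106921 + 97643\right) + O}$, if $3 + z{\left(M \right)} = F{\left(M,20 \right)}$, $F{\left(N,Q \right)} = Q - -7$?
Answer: $\frac{53917}{6550120626} \approx 8.2315 \cdot 10^{-6}$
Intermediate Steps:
$F{\left(N,Q \right)} = 7 + Q$ ($F{\left(N,Q \right)} = Q + 7 = 7 + Q$)
$O = -780948$ ($O = - 9 \cdot 3099 \cdot 28 = \left(-9\right) 86772 = -780948$)
$z{\left(M \right)} = 24$ ($z{\left(M \right)} = -3 + \left(7 + 20\right) = -3 + 27 = 24$)
$\frac{-107858 + z{\left(378 \right)}}{\left(-229740 + 165704\right) \left(106921 + 97643\right) + O} = \frac{-107858 + 24}{\left(-229740 + 165704\right) \left(106921 + 97643\right) - 780948} = - \frac{107834}{\left(-64036\right) 204564 - 780948} = - \frac{107834}{-13099460304 - 780948} = - \frac{107834}{-13100241252} = \left(-107834\right) \left(- \frac{1}{13100241252}\right) = \frac{53917}{6550120626}$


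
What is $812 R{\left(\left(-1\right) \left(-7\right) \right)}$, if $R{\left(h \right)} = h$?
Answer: $5684$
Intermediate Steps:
$812 R{\left(\left(-1\right) \left(-7\right) \right)} = 812 \left(\left(-1\right) \left(-7\right)\right) = 812 \cdot 7 = 5684$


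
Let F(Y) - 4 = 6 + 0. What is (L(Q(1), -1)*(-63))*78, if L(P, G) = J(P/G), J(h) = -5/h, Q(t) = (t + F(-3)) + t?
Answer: -4095/2 ≈ -2047.5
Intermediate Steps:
F(Y) = 10 (F(Y) = 4 + (6 + 0) = 4 + 6 = 10)
Q(t) = 10 + 2*t (Q(t) = (t + 10) + t = (10 + t) + t = 10 + 2*t)
L(P, G) = -5*G/P
(L(Q(1), -1)*(-63))*78 = (-5*(-1)/(10 + 2*1)*(-63))*78 = (-5*(-1)/(10 + 2)*(-63))*78 = (-5*(-1)/12*(-63))*78 = (-5*(-1)*1/12*(-63))*78 = ((5/12)*(-63))*78 = -105/4*78 = -4095/2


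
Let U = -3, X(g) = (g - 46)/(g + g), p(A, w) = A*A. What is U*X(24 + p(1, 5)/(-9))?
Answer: 597/430 ≈ 1.3884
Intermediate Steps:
p(A, w) = A²
X(g) = (-46 + g)/(2*g) (X(g) = (-46 + g)/((2*g)) = (-46 + g)*(1/(2*g)) = (-46 + g)/(2*g))
U*X(24 + p(1, 5)/(-9)) = -3*(-46 + (24 + 1²/(-9)))/(2*(24 + 1²/(-9))) = -3*(-46 + (24 + 1*(-⅑)))/(2*(24 + 1*(-⅑))) = -3*(-46 + (24 - ⅑))/(2*(24 - ⅑)) = -3*(-46 + 215/9)/(2*215/9) = -3*9*(-199)/(2*215*9) = -3*(-199/430) = 597/430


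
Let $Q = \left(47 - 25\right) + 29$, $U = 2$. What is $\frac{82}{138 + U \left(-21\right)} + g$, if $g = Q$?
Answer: $\frac{2489}{48} \approx 51.854$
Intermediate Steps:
$Q = 51$ ($Q = 22 + 29 = 51$)
$g = 51$
$\frac{82}{138 + U \left(-21\right)} + g = \frac{82}{138 + 2 \left(-21\right)} + 51 = \frac{82}{138 - 42} + 51 = \frac{82}{96} + 51 = 82 \cdot \frac{1}{96} + 51 = \frac{41}{48} + 51 = \frac{2489}{48}$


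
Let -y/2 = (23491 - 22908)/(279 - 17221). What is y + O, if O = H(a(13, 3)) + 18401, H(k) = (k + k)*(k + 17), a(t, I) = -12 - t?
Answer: 159263854/8471 ≈ 18801.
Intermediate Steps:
H(k) = 2*k*(17 + k) (H(k) = (2*k)*(17 + k) = 2*k*(17 + k))
y = 583/8471 (y = -2*(23491 - 22908)/(279 - 17221) = -1166/(-16942) = -1166*(-1)/16942 = -2*(-583/16942) = 583/8471 ≈ 0.068823)
O = 18801 (O = 2*(-12 - 1*13)*(17 + (-12 - 1*13)) + 18401 = 2*(-12 - 13)*(17 + (-12 - 13)) + 18401 = 2*(-25)*(17 - 25) + 18401 = 2*(-25)*(-8) + 18401 = 400 + 18401 = 18801)
y + O = 583/8471 + 18801 = 159263854/8471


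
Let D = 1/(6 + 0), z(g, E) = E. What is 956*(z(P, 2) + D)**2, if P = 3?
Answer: 40391/9 ≈ 4487.9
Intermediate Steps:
D = 1/6 ≈ 0.16667
956*(z(P, 2) + D)**2 = 956*(2 + 1/6)**2 = 956*(13/6)**2 = 956*(169/36) = 40391/9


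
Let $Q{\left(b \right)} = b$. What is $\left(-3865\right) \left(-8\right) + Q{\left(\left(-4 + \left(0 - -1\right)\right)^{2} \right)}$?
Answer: $30929$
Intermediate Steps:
$\left(-3865\right) \left(-8\right) + Q{\left(\left(-4 + \left(0 - -1\right)\right)^{2} \right)} = \left(-3865\right) \left(-8\right) + \left(-4 + \left(0 - -1\right)\right)^{2} = 30920 + \left(-4 + \left(0 + 1\right)\right)^{2} = 30920 + \left(-4 + 1\right)^{2} = 30920 + \left(-3\right)^{2} = 30920 + 9 = 30929$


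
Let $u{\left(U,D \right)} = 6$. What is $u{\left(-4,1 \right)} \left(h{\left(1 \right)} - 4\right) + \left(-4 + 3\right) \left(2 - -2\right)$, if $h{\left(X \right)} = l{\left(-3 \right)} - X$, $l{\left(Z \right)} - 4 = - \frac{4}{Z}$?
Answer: $-2$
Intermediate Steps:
$l{\left(Z \right)} = 4 - \frac{4}{Z}$
$h{\left(X \right)} = \frac{16}{3} - X$ ($h{\left(X \right)} = \left(4 - \frac{4}{-3}\right) - X = \left(4 - - \frac{4}{3}\right) - X = \left(4 + \frac{4}{3}\right) - X = \frac{16}{3} - X$)
$u{\left(-4,1 \right)} \left(h{\left(1 \right)} - 4\right) + \left(-4 + 3\right) \left(2 - -2\right) = 6 \left(\left(\frac{16}{3} - 1\right) - 4\right) + \left(-4 + 3\right) \left(2 - -2\right) = 6 \left(\left(\frac{16}{3} - 1\right) - 4\right) - \left(2 + 2\right) = 6 \left(\frac{13}{3} - 4\right) - 4 = 6 \cdot \frac{1}{3} - 4 = 2 - 4 = -2$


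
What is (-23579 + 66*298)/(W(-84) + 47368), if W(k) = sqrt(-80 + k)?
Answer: -46314062/560931897 + 3911*I*sqrt(41)/1121863794 ≈ -0.082566 + 2.2322e-5*I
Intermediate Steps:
(-23579 + 66*298)/(W(-84) + 47368) = (-23579 + 66*298)/(sqrt(-80 - 84) + 47368) = (-23579 + 19668)/(sqrt(-164) + 47368) = -3911/(2*I*sqrt(41) + 47368) = -3911/(47368 + 2*I*sqrt(41))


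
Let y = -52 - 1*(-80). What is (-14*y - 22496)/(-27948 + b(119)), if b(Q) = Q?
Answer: 22888/27829 ≈ 0.82245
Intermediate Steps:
y = 28 (y = -52 + 80 = 28)
(-14*y - 22496)/(-27948 + b(119)) = (-14*28 - 22496)/(-27948 + 119) = (-392 - 22496)/(-27829) = -22888*(-1/27829) = 22888/27829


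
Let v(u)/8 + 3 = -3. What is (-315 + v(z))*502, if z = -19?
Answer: -182226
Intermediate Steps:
v(u) = -48 (v(u) = -24 + 8*(-3) = -24 - 24 = -48)
(-315 + v(z))*502 = (-315 - 48)*502 = -363*502 = -182226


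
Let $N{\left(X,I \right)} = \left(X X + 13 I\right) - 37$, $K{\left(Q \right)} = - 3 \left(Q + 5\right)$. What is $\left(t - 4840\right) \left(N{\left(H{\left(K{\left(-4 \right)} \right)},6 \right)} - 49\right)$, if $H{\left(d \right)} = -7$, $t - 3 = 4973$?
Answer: $5576$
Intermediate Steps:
$t = 4976$ ($t = 3 + 4973 = 4976$)
$K{\left(Q \right)} = -15 - 3 Q$ ($K{\left(Q \right)} = - 3 \left(5 + Q\right) = -15 - 3 Q$)
$N{\left(X,I \right)} = -37 + X^{2} + 13 I$ ($N{\left(X,I \right)} = \left(X^{2} + 13 I\right) - 37 = -37 + X^{2} + 13 I$)
$\left(t - 4840\right) \left(N{\left(H{\left(K{\left(-4 \right)} \right)},6 \right)} - 49\right) = \left(4976 - 4840\right) \left(\left(-37 + \left(-7\right)^{2} + 13 \cdot 6\right) - 49\right) = 136 \left(\left(-37 + 49 + 78\right) - 49\right) = 136 \left(90 - 49\right) = 136 \cdot 41 = 5576$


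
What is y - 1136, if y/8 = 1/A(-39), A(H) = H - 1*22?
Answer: -69304/61 ≈ -1136.1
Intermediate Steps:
A(H) = -22 + H (A(H) = H - 22 = -22 + H)
y = -8/61 (y = 8/(-22 - 39) = 8/(-61) = 8*(-1/61) = -8/61 ≈ -0.13115)
y - 1136 = -8/61 - 1136 = -69304/61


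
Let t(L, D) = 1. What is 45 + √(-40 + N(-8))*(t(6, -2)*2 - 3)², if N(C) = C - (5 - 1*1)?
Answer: 45 + 2*I*√13 ≈ 45.0 + 7.2111*I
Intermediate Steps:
N(C) = -4 + C (N(C) = C - (5 - 1) = C - 1*4 = C - 4 = -4 + C)
45 + √(-40 + N(-8))*(t(6, -2)*2 - 3)² = 45 + √(-40 + (-4 - 8))*(1*2 - 3)² = 45 + √(-40 - 12)*(2 - 3)² = 45 + √(-52)*(-1)² = 45 + (2*I*√13)*1 = 45 + 2*I*√13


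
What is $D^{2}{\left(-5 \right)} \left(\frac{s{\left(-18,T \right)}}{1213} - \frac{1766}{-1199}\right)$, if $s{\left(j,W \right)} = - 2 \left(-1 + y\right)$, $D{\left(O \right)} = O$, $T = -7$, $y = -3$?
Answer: $\frac{53793750}{1454387} \approx 36.987$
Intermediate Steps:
$s{\left(j,W \right)} = 8$ ($s{\left(j,W \right)} = - 2 \left(-1 - 3\right) = \left(-2\right) \left(-4\right) = 8$)
$D^{2}{\left(-5 \right)} \left(\frac{s{\left(-18,T \right)}}{1213} - \frac{1766}{-1199}\right) = \left(-5\right)^{2} \left(\frac{8}{1213} - \frac{1766}{-1199}\right) = 25 \left(8 \cdot \frac{1}{1213} - - \frac{1766}{1199}\right) = 25 \left(\frac{8}{1213} + \frac{1766}{1199}\right) = 25 \cdot \frac{2151750}{1454387} = \frac{53793750}{1454387}$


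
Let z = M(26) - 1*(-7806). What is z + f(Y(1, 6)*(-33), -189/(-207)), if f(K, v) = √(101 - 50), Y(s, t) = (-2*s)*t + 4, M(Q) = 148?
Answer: 7954 + √51 ≈ 7961.1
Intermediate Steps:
Y(s, t) = 4 - 2*s*t (Y(s, t) = -2*s*t + 4 = 4 - 2*s*t)
f(K, v) = √51
z = 7954 (z = 148 - 1*(-7806) = 148 + 7806 = 7954)
z + f(Y(1, 6)*(-33), -189/(-207)) = 7954 + √51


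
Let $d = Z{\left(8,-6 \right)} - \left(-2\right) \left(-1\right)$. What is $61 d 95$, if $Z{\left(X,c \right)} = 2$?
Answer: $0$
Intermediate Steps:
$d = 0$ ($d = 2 - \left(-2\right) \left(-1\right) = 2 - 2 = 0$)
$61 d 95 = 61 \cdot 0 \cdot 95 = 0 \cdot 95 = 0$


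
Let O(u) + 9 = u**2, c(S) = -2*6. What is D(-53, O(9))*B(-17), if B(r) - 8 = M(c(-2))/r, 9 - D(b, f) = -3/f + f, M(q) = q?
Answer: -55907/102 ≈ -548.11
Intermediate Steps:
c(S) = -12
O(u) = -9 + u**2
D(b, f) = 9 - f + 3/f (D(b, f) = 9 - (-3/f + f) = 9 - (f - 3/f) = 9 + (-f + 3/f) = 9 - f + 3/f)
B(r) = 8 - 12/r
D(-53, O(9))*B(-17) = (9 - (-9 + 9**2) + 3/(-9 + 9**2))*(8 - 12/(-17)) = (9 - (-9 + 81) + 3/(-9 + 81))*(8 - 12*(-1/17)) = (9 - 1*72 + 3/72)*(8 + 12/17) = (9 - 72 + 3*(1/72))*(148/17) = (9 - 72 + 1/24)*(148/17) = -1511/24*148/17 = -55907/102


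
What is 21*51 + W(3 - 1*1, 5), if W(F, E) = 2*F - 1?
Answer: 1074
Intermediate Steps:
W(F, E) = -1 + 2*F
21*51 + W(3 - 1*1, 5) = 21*51 + (-1 + 2*(3 - 1*1)) = 1071 + (-1 + 2*(3 - 1)) = 1071 + (-1 + 2*2) = 1071 + (-1 + 4) = 1071 + 3 = 1074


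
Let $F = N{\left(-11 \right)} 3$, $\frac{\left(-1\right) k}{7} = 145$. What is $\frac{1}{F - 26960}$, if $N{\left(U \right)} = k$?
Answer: $- \frac{1}{30005} \approx -3.3328 \cdot 10^{-5}$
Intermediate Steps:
$k = -1015$ ($k = \left(-7\right) 145 = -1015$)
$N{\left(U \right)} = -1015$
$F = -3045$ ($F = \left(-1015\right) 3 = -3045$)
$\frac{1}{F - 26960} = \frac{1}{-3045 - 26960} = \frac{1}{-30005} = - \frac{1}{30005}$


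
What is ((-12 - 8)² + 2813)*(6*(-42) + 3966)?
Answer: 11933082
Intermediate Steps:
((-12 - 8)² + 2813)*(6*(-42) + 3966) = ((-20)² + 2813)*(-252 + 3966) = (400 + 2813)*3714 = 3213*3714 = 11933082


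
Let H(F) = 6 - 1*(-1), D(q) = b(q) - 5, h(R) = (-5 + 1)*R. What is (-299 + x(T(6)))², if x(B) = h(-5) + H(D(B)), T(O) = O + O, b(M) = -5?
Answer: 73984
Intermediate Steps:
h(R) = -4*R
D(q) = -10 (D(q) = -5 - 5 = -10)
H(F) = 7 (H(F) = 6 + 1 = 7)
T(O) = 2*O
x(B) = 27 (x(B) = -4*(-5) + 7 = 20 + 7 = 27)
(-299 + x(T(6)))² = (-299 + 27)² = (-272)² = 73984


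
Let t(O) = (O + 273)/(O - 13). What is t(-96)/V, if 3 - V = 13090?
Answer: 177/1426483 ≈ 0.00012408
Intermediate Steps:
V = -13087 (V = 3 - 1*13090 = 3 - 13090 = -13087)
t(O) = (273 + O)/(-13 + O)
t(-96)/V = ((273 - 96)/(-13 - 96))/(-13087) = (177/(-109))*(-1/13087) = -1/109*177*(-1/13087) = -177/109*(-1/13087) = 177/1426483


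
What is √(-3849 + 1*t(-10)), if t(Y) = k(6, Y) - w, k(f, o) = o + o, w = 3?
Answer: 44*I*√2 ≈ 62.225*I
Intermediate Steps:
k(f, o) = 2*o
t(Y) = -3 + 2*Y (t(Y) = 2*Y - 1*3 = 2*Y - 3 = -3 + 2*Y)
√(-3849 + 1*t(-10)) = √(-3849 + 1*(-3 + 2*(-10))) = √(-3849 + 1*(-3 - 20)) = √(-3849 + 1*(-23)) = √(-3849 - 23) = √(-3872) = 44*I*√2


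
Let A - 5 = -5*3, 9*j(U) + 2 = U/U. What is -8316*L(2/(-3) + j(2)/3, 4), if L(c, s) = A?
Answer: 83160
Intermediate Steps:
j(U) = -⅑ (j(U) = -2/9 + (U/U)/9 = -2/9 + (⅑)*1 = -2/9 + ⅑ = -⅑)
A = -10 (A = 5 - 5*3 = 5 - 15 = -10)
L(c, s) = -10
-8316*L(2/(-3) + j(2)/3, 4) = -8316*(-10) = 83160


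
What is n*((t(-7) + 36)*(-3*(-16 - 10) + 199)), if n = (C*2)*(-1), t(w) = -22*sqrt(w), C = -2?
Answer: 39888 - 24376*I*sqrt(7) ≈ 39888.0 - 64493.0*I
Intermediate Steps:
n = 4 (n = -2*2*(-1) = -4*(-1) = 4)
n*((t(-7) + 36)*(-3*(-16 - 10) + 199)) = 4*((-22*I*sqrt(7) + 36)*(-3*(-16 - 10) + 199)) = 4*((-22*I*sqrt(7) + 36)*(-3*(-26) + 199)) = 4*((-22*I*sqrt(7) + 36)*(78 + 199)) = 4*((36 - 22*I*sqrt(7))*277) = 4*(9972 - 6094*I*sqrt(7)) = 39888 - 24376*I*sqrt(7)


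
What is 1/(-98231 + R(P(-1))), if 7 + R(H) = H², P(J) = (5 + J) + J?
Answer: -1/98229 ≈ -1.0180e-5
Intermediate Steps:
P(J) = 5 + 2*J
R(H) = -7 + H²
1/(-98231 + R(P(-1))) = 1/(-98231 + (-7 + (5 + 2*(-1))²)) = 1/(-98231 + (-7 + (5 - 2)²)) = 1/(-98231 + (-7 + 3²)) = 1/(-98231 + (-7 + 9)) = 1/(-98231 + 2) = 1/(-98229) = -1/98229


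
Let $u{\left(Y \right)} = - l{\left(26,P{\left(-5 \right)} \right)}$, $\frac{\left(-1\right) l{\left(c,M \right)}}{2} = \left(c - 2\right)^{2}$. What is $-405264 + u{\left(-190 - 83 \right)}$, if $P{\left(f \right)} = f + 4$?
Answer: $-404112$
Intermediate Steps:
$P{\left(f \right)} = 4 + f$
$l{\left(c,M \right)} = - 2 \left(-2 + c\right)^{2}$ ($l{\left(c,M \right)} = - 2 \left(c - 2\right)^{2} = - 2 \left(-2 + c\right)^{2}$)
$u{\left(Y \right)} = 1152$ ($u{\left(Y \right)} = - \left(-2\right) \left(-2 + 26\right)^{2} = - \left(-2\right) 24^{2} = - \left(-2\right) 576 = \left(-1\right) \left(-1152\right) = 1152$)
$-405264 + u{\left(-190 - 83 \right)} = -405264 + 1152 = -404112$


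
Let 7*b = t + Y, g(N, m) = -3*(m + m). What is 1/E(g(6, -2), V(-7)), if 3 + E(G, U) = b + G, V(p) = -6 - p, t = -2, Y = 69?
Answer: 7/130 ≈ 0.053846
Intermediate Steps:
g(N, m) = -6*m (g(N, m) = -3*2*m = -6*m)
b = 67/7 (b = (-2 + 69)/7 = (⅐)*67 = 67/7 ≈ 9.5714)
E(G, U) = 46/7 + G (E(G, U) = -3 + (67/7 + G) = 46/7 + G)
1/E(g(6, -2), V(-7)) = 1/(46/7 - 6*(-2)) = 1/(46/7 + 12) = 1/(130/7) = 7/130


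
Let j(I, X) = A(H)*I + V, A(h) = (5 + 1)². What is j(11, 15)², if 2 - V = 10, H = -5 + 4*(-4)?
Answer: 150544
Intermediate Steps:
H = -21 (H = -5 - 16 = -21)
A(h) = 36 (A(h) = 6² = 36)
V = -8 (V = 2 - 1*10 = 2 - 10 = -8)
j(I, X) = -8 + 36*I (j(I, X) = 36*I - 8 = -8 + 36*I)
j(11, 15)² = (-8 + 36*11)² = (-8 + 396)² = 388² = 150544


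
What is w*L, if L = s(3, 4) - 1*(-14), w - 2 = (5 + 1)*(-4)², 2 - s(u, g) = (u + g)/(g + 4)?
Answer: 5929/4 ≈ 1482.3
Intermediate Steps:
s(u, g) = 2 - (g + u)/(4 + g) (s(u, g) = 2 - (u + g)/(g + 4) = 2 - (g + u)/(4 + g))
w = 98 (w = 2 + (5 + 1)*(-4)² = 2 + 6*16 = 2 + 96 = 98)
L = 121/8 (L = (8 + 4 - 1*3)/(4 + 4) - 1*(-14) = (8 + 4 - 3)/8 + 14 = (⅛)*9 + 14 = 9/8 + 14 = 121/8 ≈ 15.125)
w*L = 98*(121/8) = 5929/4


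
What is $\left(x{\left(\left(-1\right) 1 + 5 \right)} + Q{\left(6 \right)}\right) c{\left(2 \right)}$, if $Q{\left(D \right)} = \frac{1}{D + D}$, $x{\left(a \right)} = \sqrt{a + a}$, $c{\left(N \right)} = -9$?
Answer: $- \frac{3}{4} - 18 \sqrt{2} \approx -26.206$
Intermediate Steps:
$x{\left(a \right)} = \sqrt{2} \sqrt{a}$ ($x{\left(a \right)} = \sqrt{2 a} = \sqrt{2} \sqrt{a}$)
$Q{\left(D \right)} = \frac{1}{2 D}$
$\left(x{\left(\left(-1\right) 1 + 5 \right)} + Q{\left(6 \right)}\right) c{\left(2 \right)} = \left(\sqrt{2} \sqrt{\left(-1\right) 1 + 5} + \frac{1}{2 \cdot 6}\right) \left(-9\right) = \left(\sqrt{2} \sqrt{-1 + 5} + \frac{1}{2} \cdot \frac{1}{6}\right) \left(-9\right) = \left(\sqrt{2} \sqrt{4} + \frac{1}{12}\right) \left(-9\right) = \left(\sqrt{2} \cdot 2 + \frac{1}{12}\right) \left(-9\right) = \left(2 \sqrt{2} + \frac{1}{12}\right) \left(-9\right) = \left(\frac{1}{12} + 2 \sqrt{2}\right) \left(-9\right) = - \frac{3}{4} - 18 \sqrt{2}$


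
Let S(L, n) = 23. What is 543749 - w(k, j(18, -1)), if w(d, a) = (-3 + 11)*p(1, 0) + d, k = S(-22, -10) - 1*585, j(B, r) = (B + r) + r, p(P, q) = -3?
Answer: 544335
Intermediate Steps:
j(B, r) = B + 2*r
k = -562 (k = 23 - 1*585 = 23 - 585 = -562)
w(d, a) = -24 + d (w(d, a) = (-3 + 11)*(-3) + d = 8*(-3) + d = -24 + d)
543749 - w(k, j(18, -1)) = 543749 - (-24 - 562) = 543749 - 1*(-586) = 543749 + 586 = 544335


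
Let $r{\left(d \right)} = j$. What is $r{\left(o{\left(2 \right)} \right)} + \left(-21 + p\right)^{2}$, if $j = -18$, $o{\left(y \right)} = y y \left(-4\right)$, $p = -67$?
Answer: $7726$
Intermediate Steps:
$o{\left(y \right)} = - 4 y^{2}$ ($o{\left(y \right)} = y^{2} \left(-4\right) = - 4 y^{2}$)
$r{\left(d \right)} = -18$
$r{\left(o{\left(2 \right)} \right)} + \left(-21 + p\right)^{2} = -18 + \left(-21 - 67\right)^{2} = -18 + \left(-88\right)^{2} = -18 + 7744 = 7726$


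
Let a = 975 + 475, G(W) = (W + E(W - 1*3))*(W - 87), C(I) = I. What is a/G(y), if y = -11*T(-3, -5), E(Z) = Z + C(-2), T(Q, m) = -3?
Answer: -725/1647 ≈ -0.44019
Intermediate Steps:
E(Z) = -2 + Z (E(Z) = Z - 2 = -2 + Z)
y = 33 (y = -11*(-3) = 33)
G(W) = (-87 + W)*(-5 + 2*W) (G(W) = (W + (-2 + (W - 1*3)))*(W - 87) = (W + (-2 + (W - 3)))*(-87 + W) = (W + (-2 + (-3 + W)))*(-87 + W) = (W + (-5 + W))*(-87 + W) = (-5 + 2*W)*(-87 + W) = (-87 + W)*(-5 + 2*W))
a = 1450
a/G(y) = 1450/(435 - 179*33 + 2*33²) = 1450/(435 - 5907 + 2*1089) = 1450/(435 - 5907 + 2178) = 1450/(-3294) = 1450*(-1/3294) = -725/1647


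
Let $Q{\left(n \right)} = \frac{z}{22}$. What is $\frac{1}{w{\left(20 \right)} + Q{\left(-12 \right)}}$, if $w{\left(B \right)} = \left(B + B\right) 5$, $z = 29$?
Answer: $\frac{22}{4429} \approx 0.0049673$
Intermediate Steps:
$Q{\left(n \right)} = \frac{29}{22}$
$w{\left(B \right)} = 10 B$ ($w{\left(B \right)} = 2 B 5 = 10 B$)
$\frac{1}{w{\left(20 \right)} + Q{\left(-12 \right)}} = \frac{1}{10 \cdot 20 + \frac{29}{22}} = \frac{1}{200 + \frac{29}{22}} = \frac{1}{\frac{4429}{22}} = \frac{22}{4429}$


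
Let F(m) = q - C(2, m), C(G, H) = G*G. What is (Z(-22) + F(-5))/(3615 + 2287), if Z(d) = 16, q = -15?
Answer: -3/5902 ≈ -0.00050830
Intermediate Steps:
C(G, H) = G²
F(m) = -19 (F(m) = -15 - 1*2² = -15 - 1*4 = -15 - 4 = -19)
(Z(-22) + F(-5))/(3615 + 2287) = (16 - 19)/(3615 + 2287) = -3/5902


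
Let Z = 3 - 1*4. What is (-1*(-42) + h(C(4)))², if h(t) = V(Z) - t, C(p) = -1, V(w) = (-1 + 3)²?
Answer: 2209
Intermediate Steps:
Z = -1 (Z = 3 - 4 = -1)
V(w) = 4 (V(w) = 2² = 4)
h(t) = 4 - t
(-1*(-42) + h(C(4)))² = (-1*(-42) + (4 - 1*(-1)))² = (42 + (4 + 1))² = (42 + 5)² = 47² = 2209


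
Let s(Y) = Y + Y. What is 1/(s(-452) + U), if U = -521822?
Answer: -1/522726 ≈ -1.9130e-6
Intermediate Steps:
s(Y) = 2*Y
1/(s(-452) + U) = 1/(2*(-452) - 521822) = 1/(-904 - 521822) = 1/(-522726) = -1/522726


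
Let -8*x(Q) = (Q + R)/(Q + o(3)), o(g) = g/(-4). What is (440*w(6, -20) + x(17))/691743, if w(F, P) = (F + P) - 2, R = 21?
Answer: -457619/44963295 ≈ -0.010178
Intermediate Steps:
o(g) = -g/4 (o(g) = g*(-¼) = -g/4)
w(F, P) = -2 + F + P
x(Q) = -(21 + Q)/(8*(-¾ + Q)) (x(Q) = -(Q + 21)/(8*(Q - ¼*3)) = -(21 + Q)/(8*(Q - ¾)) = -(21 + Q)/(8*(-¾ + Q)))
(440*w(6, -20) + x(17))/691743 = (440*(-2 + 6 - 20) + (-21 - 1*17)/(2*(-3 + 4*17)))/691743 = (440*(-16) + (-21 - 17)/(2*(-3 + 68)))*(1/691743) = (-7040 + (½)*(-38)/65)*(1/691743) = (-7040 + (½)*(1/65)*(-38))*(1/691743) = (-7040 - 19/65)*(1/691743) = -457619/65*1/691743 = -457619/44963295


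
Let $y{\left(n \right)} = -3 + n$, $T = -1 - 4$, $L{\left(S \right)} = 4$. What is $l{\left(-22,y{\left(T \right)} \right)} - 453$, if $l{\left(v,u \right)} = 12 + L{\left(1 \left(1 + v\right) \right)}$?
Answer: $-437$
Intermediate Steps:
$T = -5$
$l{\left(v,u \right)} = 16$ ($l{\left(v,u \right)} = 12 + 4 = 16$)
$l{\left(-22,y{\left(T \right)} \right)} - 453 = 16 - 453 = -437$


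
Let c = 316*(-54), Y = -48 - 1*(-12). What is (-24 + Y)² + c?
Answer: -13464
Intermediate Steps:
Y = -36 (Y = -48 + 12 = -36)
c = -17064
(-24 + Y)² + c = (-24 - 36)² - 17064 = (-60)² - 17064 = 3600 - 17064 = -13464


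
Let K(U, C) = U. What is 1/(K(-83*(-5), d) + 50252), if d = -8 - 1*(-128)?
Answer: 1/50667 ≈ 1.9737e-5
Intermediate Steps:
d = 120 (d = -8 + 128 = 120)
1/(K(-83*(-5), d) + 50252) = 1/(-83*(-5) + 50252) = 1/(415 + 50252) = 1/50667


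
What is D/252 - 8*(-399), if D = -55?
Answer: 804329/252 ≈ 3191.8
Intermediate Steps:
D/252 - 8*(-399) = -55/252 - 8*(-399) = -55*1/252 + 3192 = -55/252 + 3192 = 804329/252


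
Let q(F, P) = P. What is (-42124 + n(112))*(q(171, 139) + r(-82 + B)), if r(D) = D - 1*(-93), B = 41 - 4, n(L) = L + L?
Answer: -7835300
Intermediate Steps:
n(L) = 2*L
B = 37
r(D) = 93 + D (r(D) = D + 93 = 93 + D)
(-42124 + n(112))*(q(171, 139) + r(-82 + B)) = (-42124 + 2*112)*(139 + (93 + (-82 + 37))) = (-42124 + 224)*(139 + (93 - 45)) = -41900*(139 + 48) = -41900*187 = -7835300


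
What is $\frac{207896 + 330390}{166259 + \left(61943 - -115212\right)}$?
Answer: $\frac{269143}{171707} \approx 1.5675$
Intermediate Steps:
$\frac{207896 + 330390}{166259 + \left(61943 - -115212\right)} = \frac{538286}{166259 + \left(61943 + 115212\right)} = \frac{538286}{166259 + 177155} = \frac{538286}{343414} = 538286 \cdot \frac{1}{343414} = \frac{269143}{171707}$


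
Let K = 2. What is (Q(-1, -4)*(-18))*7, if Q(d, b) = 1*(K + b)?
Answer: 252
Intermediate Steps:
Q(d, b) = 2 + b (Q(d, b) = 1*(2 + b) = 2 + b)
(Q(-1, -4)*(-18))*7 = ((2 - 4)*(-18))*7 = -2*(-18)*7 = 36*7 = 252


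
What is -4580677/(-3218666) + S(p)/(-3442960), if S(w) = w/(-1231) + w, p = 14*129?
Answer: 485176476465661/341040495916604 ≈ 1.4226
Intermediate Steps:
p = 1806
S(w) = 1230*w/1231 (S(w) = -w/1231 + w = 1230*w/1231)
-4580677/(-3218666) + S(p)/(-3442960) = -4580677/(-3218666) + ((1230/1231)*1806)/(-3442960) = -4580677*(-1/3218666) + (2221380/1231)*(-1/3442960) = 4580677/3218666 - 111069/211914188 = 485176476465661/341040495916604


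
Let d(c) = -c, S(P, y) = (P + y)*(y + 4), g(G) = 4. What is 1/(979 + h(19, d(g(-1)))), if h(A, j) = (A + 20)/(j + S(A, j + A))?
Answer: 214/209519 ≈ 0.0010214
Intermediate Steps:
S(P, y) = (4 + y)*(P + y) (S(P, y) = (P + y)*(4 + y) = (4 + y)*(P + y))
h(A, j) = (20 + A)/((A + j)² + 5*j + 8*A + A*(A + j)) (h(A, j) = (A + 20)/(j + ((j + A)² + 4*A + 4*(j + A) + A*(j + A))) = (20 + A)/(j + ((A + j)² + 4*A + 4*(A + j) + A*(A + j))) = (20 + A)/(j + ((A + j)² + 4*A + (4*A + 4*j) + A*(A + j))) = (20 + A)/(j + ((A + j)² + 4*j + 8*A + A*(A + j))) = (20 + A)/((A + j)² + 5*j + 8*A + A*(A + j)))
1/(979 + h(19, d(g(-1)))) = 1/(979 + (20 + 19)/((19 - 1*4)² + 5*(-1*4) + 8*19 + 19*(19 - 1*4))) = 1/(979 + 39/((19 - 4)² + 5*(-4) + 152 + 19*(19 - 4))) = 1/(979 + 39/(15² - 20 + 152 + 19*15)) = 1/(979 + 39/(225 - 20 + 152 + 285)) = 1/(979 + 39/642) = 1/(979 + (1/642)*39) = 1/(979 + 13/214) = 1/(209519/214) = 214/209519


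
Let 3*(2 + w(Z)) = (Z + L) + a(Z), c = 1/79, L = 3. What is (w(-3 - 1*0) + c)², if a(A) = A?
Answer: 55696/6241 ≈ 8.9242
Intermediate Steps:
c = 1/79 ≈ 0.012658
w(Z) = -1 + 2*Z/3 (w(Z) = -2 + ((Z + 3) + Z)/3 = -2 + ((3 + Z) + Z)/3 = -2 + (3 + 2*Z)/3 = -2 + (1 + 2*Z/3) = -1 + 2*Z/3)
(w(-3 - 1*0) + c)² = ((-1 + 2*(-3 - 1*0)/3) + 1/79)² = ((-1 + 2*(-3 + 0)/3) + 1/79)² = ((-1 + (⅔)*(-3)) + 1/79)² = ((-1 - 2) + 1/79)² = (-3 + 1/79)² = (-236/79)² = 55696/6241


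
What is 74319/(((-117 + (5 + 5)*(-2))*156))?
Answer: -24773/7124 ≈ -3.4774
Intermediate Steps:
74319/(((-117 + (5 + 5)*(-2))*156)) = 74319/(((-117 + 10*(-2))*156)) = 74319/(((-117 - 20)*156)) = 74319/((-137*156)) = 74319/(-21372) = 74319*(-1/21372) = -24773/7124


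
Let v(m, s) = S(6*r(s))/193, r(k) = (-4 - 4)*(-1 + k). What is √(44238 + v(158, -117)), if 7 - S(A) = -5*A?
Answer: √1653288373/193 ≈ 210.68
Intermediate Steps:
r(k) = 8 - 8*k (r(k) = -8*(-1 + k) = 8 - 8*k)
S(A) = 7 + 5*A (S(A) = 7 - (-5)*A = 7 + 5*A)
v(m, s) = 247/193 - 240*s/193 (v(m, s) = (7 + 5*(6*(8 - 8*s)))/193 = (7 + 5*(48 - 48*s))*(1/193) = (7 + (240 - 240*s))*(1/193) = (247 - 240*s)*(1/193) = 247/193 - 240*s/193)
√(44238 + v(158, -117)) = √(44238 + (247/193 - 240/193*(-117))) = √(44238 + (247/193 + 28080/193)) = √(44238 + 28327/193) = √(8566261/193) = √1653288373/193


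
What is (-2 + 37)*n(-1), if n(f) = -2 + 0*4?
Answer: -70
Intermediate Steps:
n(f) = -2 (n(f) = -2 + 0 = -2)
(-2 + 37)*n(-1) = (-2 + 37)*(-2) = 35*(-2) = -70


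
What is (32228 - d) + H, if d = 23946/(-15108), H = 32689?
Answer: 163464997/2518 ≈ 64919.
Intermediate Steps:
d = -3991/2518 (d = 23946*(-1/15108) = -3991/2518 ≈ -1.5850)
(32228 - d) + H = (32228 - 1*(-3991/2518)) + 32689 = (32228 + 3991/2518) + 32689 = 81154095/2518 + 32689 = 163464997/2518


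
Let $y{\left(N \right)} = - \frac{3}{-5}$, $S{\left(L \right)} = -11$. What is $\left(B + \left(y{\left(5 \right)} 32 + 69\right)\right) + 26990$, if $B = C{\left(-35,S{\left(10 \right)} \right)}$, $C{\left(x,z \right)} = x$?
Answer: $\frac{135216}{5} \approx 27043.0$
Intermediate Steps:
$y{\left(N \right)} = \frac{3}{5}$ ($y{\left(N \right)} = \left(-3\right) \left(- \frac{1}{5}\right) = \frac{3}{5}$)
$B = -35$
$\left(B + \left(y{\left(5 \right)} 32 + 69\right)\right) + 26990 = \left(-35 + \left(\frac{3}{5} \cdot 32 + 69\right)\right) + 26990 = \left(-35 + \left(\frac{96}{5} + 69\right)\right) + 26990 = \left(-35 + \frac{441}{5}\right) + 26990 = \frac{266}{5} + 26990 = \frac{135216}{5}$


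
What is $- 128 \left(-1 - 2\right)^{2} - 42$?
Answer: $-1194$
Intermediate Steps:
$- 128 \left(-1 - 2\right)^{2} - 42 = - 128 \left(-3\right)^{2} - 42 = \left(-128\right) 9 - 42 = -1152 - 42 = -1194$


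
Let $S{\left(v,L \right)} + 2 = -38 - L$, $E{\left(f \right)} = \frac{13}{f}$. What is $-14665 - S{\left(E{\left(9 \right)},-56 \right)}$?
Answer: $-14681$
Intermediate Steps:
$S{\left(v,L \right)} = -40 - L$ ($S{\left(v,L \right)} = -2 - \left(38 + L\right) = -40 - L$)
$-14665 - S{\left(E{\left(9 \right)},-56 \right)} = -14665 - \left(-40 - -56\right) = -14665 - \left(-40 + 56\right) = -14665 - 16 = -14681$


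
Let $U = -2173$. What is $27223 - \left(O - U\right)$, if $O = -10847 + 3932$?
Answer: $31965$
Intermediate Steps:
$O = -6915$
$27223 - \left(O - U\right) = 27223 - \left(-6915 - -2173\right) = 27223 - \left(-6915 + 2173\right) = 27223 - -4742 = 27223 + 4742 = 31965$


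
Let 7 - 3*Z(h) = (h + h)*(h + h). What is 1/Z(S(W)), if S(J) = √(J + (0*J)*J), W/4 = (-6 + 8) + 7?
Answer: -3/137 ≈ -0.021898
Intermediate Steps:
W = 36 (W = 4*((-6 + 8) + 7) = 4*(2 + 7) = 4*9 = 36)
S(J) = √J (S(J) = √(J + 0*J) = √(J + 0) = √J)
Z(h) = 7/3 - 4*h²/3 (Z(h) = 7/3 - (h + h)*(h + h)/3 = 7/3 - 2*h*2*h/3 = 7/3 - 4*h²/3)
1/Z(S(W)) = 1/(7/3 - 4*(√36)²/3) = 1/(7/3 - 4/3*6²) = 1/(7/3 - 4/3*36) = 1/(7/3 - 48) = 1/(-137/3) = -3/137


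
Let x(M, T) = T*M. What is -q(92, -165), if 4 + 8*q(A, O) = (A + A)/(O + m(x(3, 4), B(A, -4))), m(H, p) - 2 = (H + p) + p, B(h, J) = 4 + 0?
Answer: 189/286 ≈ 0.66084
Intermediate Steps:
x(M, T) = M*T
B(h, J) = 4
m(H, p) = 2 + H + 2*p (m(H, p) = 2 + ((H + p) + p) = 2 + (H + 2*p) = 2 + H + 2*p)
q(A, O) = -1/2 + A/(4*(22 + O)) (q(A, O) = -1/2 + ((A + A)/(O + (2 + 3*4 + 2*4)))/8 = -1/2 + ((2*A)/(O + (2 + 12 + 8)))/8 = -1/2 + ((2*A)/(O + 22))/8 = -1/2 + ((2*A)/(22 + O))/8 = -1/2 + (2*A/(22 + O))/8 = -1/2 + A/(4*(22 + O)))
-q(92, -165) = -(-44 + 92 - 2*(-165))/(4*(22 - 165)) = -(-44 + 92 + 330)/(4*(-143)) = -(-1)*378/(4*143) = -1*(-189/286) = 189/286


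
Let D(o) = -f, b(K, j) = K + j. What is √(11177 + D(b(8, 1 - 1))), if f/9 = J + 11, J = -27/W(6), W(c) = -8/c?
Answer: √43583/2 ≈ 104.38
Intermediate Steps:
J = 81/4 (J = -27/((-8/6)) = -27/((-8*⅙)) = -27/(-4/3) = -27*(-¾) = 81/4 ≈ 20.250)
f = 1125/4 (f = 9*(81/4 + 11) = 9*(125/4) = 1125/4 ≈ 281.25)
D(o) = -1125/4 (D(o) = -1*1125/4 = -1125/4)
√(11177 + D(b(8, 1 - 1))) = √(11177 - 1125/4) = √(43583/4) = √43583/2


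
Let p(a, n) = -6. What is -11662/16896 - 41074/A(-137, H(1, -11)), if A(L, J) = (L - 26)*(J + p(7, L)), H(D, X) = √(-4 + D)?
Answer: -706342193/17901312 - 41074*I*√3/6357 ≈ -39.458 - 11.191*I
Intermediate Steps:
A(L, J) = (-26 + L)*(-6 + J) (A(L, J) = (L - 26)*(J - 6) = (-26 + L)*(-6 + J))
-11662/16896 - 41074/A(-137, H(1, -11)) = -11662/16896 - 41074/(156 - 26*√(-4 + 1) - 6*(-137) + √(-4 + 1)*(-137)) = -11662*1/16896 - 41074/(156 - 26*I*√3 + 822 + √(-3)*(-137)) = -5831/8448 - 41074/(156 - 26*I*√3 + 822 + (I*√3)*(-137)) = -5831/8448 - 41074/(156 - 26*I*√3 + 822 - 137*I*√3) = -5831/8448 - 41074/(978 - 163*I*√3)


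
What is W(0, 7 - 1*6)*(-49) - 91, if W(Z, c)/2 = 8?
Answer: -875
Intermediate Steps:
W(Z, c) = 16 (W(Z, c) = 2*8 = 16)
W(0, 7 - 1*6)*(-49) - 91 = 16*(-49) - 91 = -784 - 91 = -875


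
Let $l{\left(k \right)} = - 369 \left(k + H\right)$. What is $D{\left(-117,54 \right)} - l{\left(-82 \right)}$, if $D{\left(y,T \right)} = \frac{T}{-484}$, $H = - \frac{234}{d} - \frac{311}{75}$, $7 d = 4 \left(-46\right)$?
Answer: $- \frac{7932476571}{278300} \approx -28503.0$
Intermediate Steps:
$d = - \frac{184}{7}$ ($d = \frac{4 \left(-46\right)}{7} = \frac{1}{7} \left(-184\right) = - \frac{184}{7} \approx -26.286$)
$H = \frac{32813}{6900}$ ($H = - \frac{234}{- \frac{184}{7}} - \frac{311}{75} = \left(-234\right) \left(- \frac{7}{184}\right) - \frac{311}{75} = \frac{819}{92} - \frac{311}{75} = \frac{32813}{6900} \approx 4.7555$)
$D{\left(y,T \right)} = - \frac{T}{484}$ ($D{\left(y,T \right)} = T \left(- \frac{1}{484}\right) = - \frac{T}{484}$)
$l{\left(k \right)} = - \frac{4035999}{2300} - 369 k$ ($l{\left(k \right)} = - 369 \left(k + \frac{32813}{6900}\right) = - 369 \left(\frac{32813}{6900} + k\right) = - \frac{4035999}{2300} - 369 k$)
$D{\left(-117,54 \right)} - l{\left(-82 \right)} = \left(- \frac{1}{484}\right) 54 - \left(- \frac{4035999}{2300} - -30258\right) = - \frac{27}{242} - \left(- \frac{4035999}{2300} + 30258\right) = - \frac{27}{242} - \frac{65557401}{2300} = - \frac{7932476571}{278300}$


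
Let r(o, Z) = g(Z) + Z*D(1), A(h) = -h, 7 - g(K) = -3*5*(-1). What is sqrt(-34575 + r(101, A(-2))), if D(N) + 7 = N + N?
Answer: I*sqrt(34593) ≈ 185.99*I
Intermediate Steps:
g(K) = -8 (g(K) = 7 - (-3*5)*(-1) = 7 - (-15)*(-1) = 7 - 1*15 = 7 - 15 = -8)
D(N) = -7 + 2*N (D(N) = -7 + (N + N) = -7 + 2*N)
r(o, Z) = -8 - 5*Z (r(o, Z) = -8 + Z*(-7 + 2*1) = -8 + Z*(-7 + 2) = -8 + Z*(-5) = -8 - 5*Z)
sqrt(-34575 + r(101, A(-2))) = sqrt(-34575 + (-8 - (-5)*(-2))) = sqrt(-34575 + (-8 - 5*2)) = sqrt(-34575 + (-8 - 10)) = sqrt(-34575 - 18) = sqrt(-34593) = I*sqrt(34593)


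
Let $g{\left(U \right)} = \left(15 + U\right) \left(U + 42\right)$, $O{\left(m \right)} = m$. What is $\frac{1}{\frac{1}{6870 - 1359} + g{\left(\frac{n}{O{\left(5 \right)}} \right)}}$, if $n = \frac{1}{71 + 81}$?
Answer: $\frac{3183153600}{2005626087631} \approx 0.0015871$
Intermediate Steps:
$n = \frac{1}{152} \approx 0.0065789$
$g{\left(U \right)} = \left(15 + U\right) \left(42 + U\right)$
$\frac{1}{\frac{1}{6870 - 1359} + g{\left(\frac{n}{O{\left(5 \right)}} \right)}} = \frac{1}{\frac{1}{6870 - 1359} + \left(630 + \left(\frac{1}{152 \cdot 5}\right)^{2} + 57 \frac{1}{152 \cdot 5}\right)} = \frac{1}{\frac{1}{5511} + \left(630 + \left(\frac{1}{152} \cdot \frac{1}{5}\right)^{2} + 57 \cdot \frac{1}{152} \cdot \frac{1}{5}\right)} = \frac{1}{\frac{1}{5511} + \left(630 + \left(\frac{1}{760}\right)^{2} + 57 \cdot \frac{1}{760}\right)} = \frac{1}{\frac{1}{5511} + \left(630 + \frac{1}{577600} + \frac{3}{40}\right)} = \frac{1}{\frac{1}{5511} + \frac{363931321}{577600}} = \frac{1}{\frac{2005626087631}{3183153600}} = \frac{3183153600}{2005626087631}$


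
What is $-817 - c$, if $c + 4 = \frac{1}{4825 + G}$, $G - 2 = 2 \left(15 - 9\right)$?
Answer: $- \frac{3934108}{4839} \approx -813.0$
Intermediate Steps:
$G = 14$ ($G = 2 + 2 \left(15 - 9\right) = 2 + 2 \cdot 6 = 2 + 12 = 14$)
$c = - \frac{19355}{4839}$ ($c = -4 + \frac{1}{4825 + 14} = -4 + \frac{1}{4839} = - \frac{19355}{4839} \approx -3.9998$)
$-817 - c = -817 - - \frac{19355}{4839} = -817 + \frac{19355}{4839} = - \frac{3934108}{4839}$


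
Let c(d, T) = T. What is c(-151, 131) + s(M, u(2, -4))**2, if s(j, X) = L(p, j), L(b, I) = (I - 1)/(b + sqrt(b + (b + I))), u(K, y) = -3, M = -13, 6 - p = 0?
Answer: 186199/1369 - 2352*I/1369 ≈ 136.01 - 1.718*I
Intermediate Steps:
p = 6 (p = 6 - 1*0 = 6 + 0 = 6)
L(b, I) = (-1 + I)/(b + sqrt(I + 2*b)) (L(b, I) = (-1 + I)/(b + sqrt(b + (I + b))) = (-1 + I)/(b + sqrt(I + 2*b)))
s(j, X) = (-1 + j)/(6 + sqrt(12 + j)) (s(j, X) = (-1 + j)/(6 + sqrt(j + 2*6)) = (-1 + j)/(6 + sqrt(j + 12)) = (-1 + j)/(6 + sqrt(12 + j)))
c(-151, 131) + s(M, u(2, -4))**2 = 131 + ((-1 - 13)/(6 + sqrt(12 - 13)))**2 = 131 + (-14/(6 + sqrt(-1)))**2 = 131 + (-14/(6 + I))**2 = 131 + (((6 - I)/37)*(-14))**2 = 131 + (-14*(6 - I)/37)**2 = 131 + 196*(6 - I)**2/1369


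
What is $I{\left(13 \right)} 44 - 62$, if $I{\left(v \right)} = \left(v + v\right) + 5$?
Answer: $1302$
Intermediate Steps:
$I{\left(v \right)} = 5 + 2 v$ ($I{\left(v \right)} = 2 v + 5 = 5 + 2 v$)
$I{\left(13 \right)} 44 - 62 = \left(5 + 2 \cdot 13\right) 44 - 62 = \left(5 + 26\right) 44 - 62 = 31 \cdot 44 - 62 = 1364 - 62 = 1302$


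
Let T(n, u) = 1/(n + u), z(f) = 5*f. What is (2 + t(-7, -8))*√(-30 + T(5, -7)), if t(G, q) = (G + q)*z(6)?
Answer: -224*I*√122 ≈ -2474.2*I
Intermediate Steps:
t(G, q) = 30*G + 30*q (t(G, q) = (G + q)*(5*6) = (G + q)*30 = 30*G + 30*q)
(2 + t(-7, -8))*√(-30 + T(5, -7)) = (2 + (30*(-7) + 30*(-8)))*√(-30 + 1/(5 - 7)) = (2 + (-210 - 240))*√(-30 + 1/(-2)) = (2 - 450)*√(-30 - ½) = -224*I*√122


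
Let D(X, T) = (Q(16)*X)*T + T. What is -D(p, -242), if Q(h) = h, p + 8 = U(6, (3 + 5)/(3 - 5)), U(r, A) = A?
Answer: -46222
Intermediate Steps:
p = -12 (p = -8 + (3 + 5)/(3 - 5) = -8 + 8/(-2) = -8 + 8*(-½) = -8 - 4 = -12)
D(X, T) = T + 16*T*X (D(X, T) = (16*X)*T + T = 16*T*X + T = T + 16*T*X)
-D(p, -242) = -(-242)*(1 + 16*(-12)) = -(-242)*(1 - 192) = -(-242)*(-191) = -1*46222 = -46222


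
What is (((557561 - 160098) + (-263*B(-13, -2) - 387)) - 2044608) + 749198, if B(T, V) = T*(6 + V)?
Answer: -884658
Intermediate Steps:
(((557561 - 160098) + (-263*B(-13, -2) - 387)) - 2044608) + 749198 = (((557561 - 160098) + (-(-3419)*(6 - 2) - 387)) - 2044608) + 749198 = ((397463 + (-(-3419)*4 - 387)) - 2044608) + 749198 = ((397463 + (-263*(-52) - 387)) - 2044608) + 749198 = ((397463 + (13676 - 387)) - 2044608) + 749198 = ((397463 + 13289) - 2044608) + 749198 = (410752 - 2044608) + 749198 = -1633856 + 749198 = -884658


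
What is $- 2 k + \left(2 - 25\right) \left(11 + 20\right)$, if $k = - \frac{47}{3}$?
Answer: $- \frac{2045}{3} \approx -681.67$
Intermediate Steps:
$k = - \frac{47}{3}$ ($k = \left(-47\right) \frac{1}{3} = - \frac{47}{3} \approx -15.667$)
$- 2 k + \left(2 - 25\right) \left(11 + 20\right) = \left(-2\right) \left(- \frac{47}{3}\right) + \left(2 - 25\right) \left(11 + 20\right) = \frac{94}{3} - 713 = - \frac{2045}{3}$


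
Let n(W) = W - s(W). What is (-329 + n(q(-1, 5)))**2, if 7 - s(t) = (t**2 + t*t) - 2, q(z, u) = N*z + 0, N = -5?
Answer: 80089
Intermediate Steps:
q(z, u) = -5*z (q(z, u) = -5*z + 0 = -5*z)
s(t) = 9 - 2*t**2 (s(t) = 7 - ((t**2 + t*t) - 2) = 7 - ((t**2 + t**2) - 2) = 7 - (2*t**2 - 2) = 7 - (-2 + 2*t**2) = 7 + (2 - 2*t**2) = 9 - 2*t**2)
n(W) = -9 + W + 2*W**2 (n(W) = W - (9 - 2*W**2) = W + (-9 + 2*W**2) = -9 + W + 2*W**2)
(-329 + n(q(-1, 5)))**2 = (-329 + (-9 - 5*(-1) + 2*(-5*(-1))**2))**2 = (-329 + (-9 + 5 + 2*5**2))**2 = (-329 + (-9 + 5 + 2*25))**2 = (-329 + (-9 + 5 + 50))**2 = (-329 + 46)**2 = (-283)**2 = 80089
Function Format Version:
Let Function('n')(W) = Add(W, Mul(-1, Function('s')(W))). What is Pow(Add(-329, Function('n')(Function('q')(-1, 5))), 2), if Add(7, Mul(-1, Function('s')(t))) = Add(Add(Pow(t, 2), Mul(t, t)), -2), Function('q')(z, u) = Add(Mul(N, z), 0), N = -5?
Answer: 80089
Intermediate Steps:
Function('q')(z, u) = Mul(-5, z) (Function('q')(z, u) = Add(Mul(-5, z), 0) = Mul(-5, z))
Function('s')(t) = Add(9, Mul(-2, Pow(t, 2))) (Function('s')(t) = Add(7, Mul(-1, Add(Add(Pow(t, 2), Mul(t, t)), -2))) = Add(7, Mul(-1, Add(Add(Pow(t, 2), Pow(t, 2)), -2))) = Add(7, Mul(-1, Add(Mul(2, Pow(t, 2)), -2))) = Add(7, Mul(-1, Add(-2, Mul(2, Pow(t, 2))))) = Add(7, Add(2, Mul(-2, Pow(t, 2)))) = Add(9, Mul(-2, Pow(t, 2))))
Function('n')(W) = Add(-9, W, Mul(2, Pow(W, 2))) (Function('n')(W) = Add(W, Mul(-1, Add(9, Mul(-2, Pow(W, 2))))) = Add(W, Add(-9, Mul(2, Pow(W, 2)))) = Add(-9, W, Mul(2, Pow(W, 2))))
Pow(Add(-329, Function('n')(Function('q')(-1, 5))), 2) = Pow(Add(-329, Add(-9, Mul(-5, -1), Mul(2, Pow(Mul(-5, -1), 2)))), 2) = Pow(Add(-329, Add(-9, 5, Mul(2, Pow(5, 2)))), 2) = Pow(Add(-329, Add(-9, 5, Mul(2, 25))), 2) = Pow(Add(-329, Add(-9, 5, 50)), 2) = Pow(Add(-329, 46), 2) = Pow(-283, 2) = 80089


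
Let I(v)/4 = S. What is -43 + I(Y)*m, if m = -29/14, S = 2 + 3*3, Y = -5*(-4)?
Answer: -939/7 ≈ -134.14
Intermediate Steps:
Y = 20
S = 11 (S = 2 + 9 = 11)
I(v) = 44 (I(v) = 4*11 = 44)
m = -29/14 (m = -29*1/14 = -29/14 ≈ -2.0714)
-43 + I(Y)*m = -43 + 44*(-29/14) = -43 - 638/7 = -939/7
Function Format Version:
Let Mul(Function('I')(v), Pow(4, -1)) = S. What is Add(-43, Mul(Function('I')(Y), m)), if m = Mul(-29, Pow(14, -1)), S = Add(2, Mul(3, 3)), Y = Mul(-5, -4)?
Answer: Rational(-939, 7) ≈ -134.14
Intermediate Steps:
Y = 20
S = 11 (S = Add(2, 9) = 11)
Function('I')(v) = 44 (Function('I')(v) = Mul(4, 11) = 44)
m = Rational(-29, 14) (m = Mul(-29, Rational(1, 14)) = Rational(-29, 14) ≈ -2.0714)
Add(-43, Mul(Function('I')(Y), m)) = Add(-43, Mul(44, Rational(-29, 14))) = Add(-43, Rational(-638, 7)) = Rational(-939, 7)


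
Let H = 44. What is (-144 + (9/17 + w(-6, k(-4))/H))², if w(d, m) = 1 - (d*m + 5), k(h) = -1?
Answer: 2888310049/139876 ≈ 20649.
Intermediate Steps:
w(d, m) = -4 - d*m (w(d, m) = 1 - (5 + d*m) = 1 + (-5 - d*m) = -4 - d*m)
(-144 + (9/17 + w(-6, k(-4))/H))² = (-144 + (9/17 + (-4 - 1*(-6)*(-1))/44))² = (-144 + (9*(1/17) + (-4 - 6)*(1/44)))² = (-144 + (9/17 - 10*1/44))² = (-144 + (9/17 - 5/22))² = (-144 + 113/374)² = (-53743/374)² = 2888310049/139876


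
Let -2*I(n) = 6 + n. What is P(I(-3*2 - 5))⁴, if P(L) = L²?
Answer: 390625/256 ≈ 1525.9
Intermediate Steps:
I(n) = -3 - n/2 (I(n) = -(6 + n)/2 = -3 - n/2)
P(I(-3*2 - 5))⁴ = ((-3 - (-3*2 - 5)/2)²)⁴ = ((-3 - (-6 - 5)/2)²)⁴ = ((-3 - ½*(-11))²)⁴ = ((-3 + 11/2)²)⁴ = ((5/2)²)⁴ = (25/4)⁴ = 390625/256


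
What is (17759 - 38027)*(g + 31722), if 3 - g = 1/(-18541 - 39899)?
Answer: -3131421202689/4870 ≈ -6.4300e+8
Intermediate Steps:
g = 175321/58440 (g = 3 - 1/(-18541 - 39899) = 3 - 1/(-58440) = 3 - 1*(-1/58440) = 3 + 1/58440 = 175321/58440 ≈ 3.0000)
(17759 - 38027)*(g + 31722) = (17759 - 38027)*(175321/58440 + 31722) = -20268*1854009001/58440 = -3131421202689/4870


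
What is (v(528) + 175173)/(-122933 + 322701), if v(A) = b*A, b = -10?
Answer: 169893/199768 ≈ 0.85045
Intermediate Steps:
v(A) = -10*A
(v(528) + 175173)/(-122933 + 322701) = (-10*528 + 175173)/(-122933 + 322701) = (-5280 + 175173)/199768 = 169893*(1/199768) = 169893/199768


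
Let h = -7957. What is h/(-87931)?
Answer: 7957/87931 ≈ 0.090491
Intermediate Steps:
h/(-87931) = -7957/(-87931) = -7957*(-1/87931) = 7957/87931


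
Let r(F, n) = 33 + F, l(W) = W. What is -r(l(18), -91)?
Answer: -51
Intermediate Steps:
-r(l(18), -91) = -(33 + 18) = -1*51 = -51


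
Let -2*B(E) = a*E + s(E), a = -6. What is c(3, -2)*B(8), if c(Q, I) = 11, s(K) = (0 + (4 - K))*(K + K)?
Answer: 616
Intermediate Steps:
s(K) = 2*K*(4 - K) (s(K) = (4 - K)*(2*K) = 2*K*(4 - K))
B(E) = 3*E - E*(4 - E) (B(E) = -(-6*E + 2*E*(4 - E))/2 = 3*E - E*(4 - E))
c(3, -2)*B(8) = 11*(8*(-1 + 8)) = 11*(8*7) = 11*56 = 616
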